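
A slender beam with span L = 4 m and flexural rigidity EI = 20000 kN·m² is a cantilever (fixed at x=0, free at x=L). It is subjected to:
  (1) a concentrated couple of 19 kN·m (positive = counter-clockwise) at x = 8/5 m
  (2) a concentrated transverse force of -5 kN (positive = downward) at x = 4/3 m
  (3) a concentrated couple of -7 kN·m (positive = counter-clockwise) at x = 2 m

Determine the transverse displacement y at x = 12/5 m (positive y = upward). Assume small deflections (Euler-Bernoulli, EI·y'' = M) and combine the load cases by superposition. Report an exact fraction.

Load 1 — applied couple M₀=19 kN·m at a=8/5 m (b=L-a=12/5):
  y_1 = M₀a(2x-a)/(2EI)  [x>a] = 19·(8/5)·(2·(12/5)-(8/5))/(2·20000) = 38/15625 m
Load 2 — point force P=-5 kN at a=4/3 m (b=L-a=8/3):
  y_2 = -Pa²(3x-a)/(6EI)  [x>a] = -(-5)·(4/3)²·(3·(12/5)-(4/3))/(6·20000) = 22/50625 m
Load 3 — applied couple M₀=-7 kN·m at a=2 m (b=L-a=2):
  y_3 = M₀a(2x-a)/(2EI)  [x>a] = (-7)·2·(2·(12/5)-2)/(2·20000) = -49/50000 m
Superposition: y = Σ y_i = 38203/20250000 m ≈ 0.001887 m

y(12/5) = 38203/20250000 m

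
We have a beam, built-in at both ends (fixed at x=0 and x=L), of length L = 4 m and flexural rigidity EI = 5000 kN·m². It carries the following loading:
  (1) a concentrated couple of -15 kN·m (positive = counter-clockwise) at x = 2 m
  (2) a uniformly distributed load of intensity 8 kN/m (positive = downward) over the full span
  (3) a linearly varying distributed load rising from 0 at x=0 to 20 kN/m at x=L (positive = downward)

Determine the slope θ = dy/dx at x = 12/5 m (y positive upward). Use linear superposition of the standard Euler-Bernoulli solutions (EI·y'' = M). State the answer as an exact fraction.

θ(12/5) = 181/312500 rad

Load 1 — applied couple M₀=-15 kN·m at a=2 m (b=L-a=2):
  θ_1 = (R_Ax²/2 - M_Ax - M₀(x-a))/EI  [x>a] with R_A=-45/8, M_A=-15/4 = ((-45/8)·(12/5)²/2 - (-15/4)·(12/5) - (-15)·((12/5)-2))/5000 = -3/12500 rad
Load 2 — uniform load w=8 kN/m over full span:
  θ_2 = -wx(L-x)(L-2x)/(12EI) = -8·(12/5)·(4-(12/5))·(4-2·(12/5))/(12·5000) = 32/78125 rad
Load 3 — triangular load w₀=20 kN/m (0→w₀ over full span):
  θ_3 = -w₀(2x(L-x)(L-2x)(x+2L)+x²(L-x)²)/(120LEI) = -20·(2·(12/5)·(4-(12/5))·(4-2·(12/5))·((12/5)+2·4)+(12/5)²·(4-(12/5))²)/(120·4·5000) = 32/78125 rad
Superposition: θ = Σ θ_i = 181/312500 rad ≈ 0.000579 rad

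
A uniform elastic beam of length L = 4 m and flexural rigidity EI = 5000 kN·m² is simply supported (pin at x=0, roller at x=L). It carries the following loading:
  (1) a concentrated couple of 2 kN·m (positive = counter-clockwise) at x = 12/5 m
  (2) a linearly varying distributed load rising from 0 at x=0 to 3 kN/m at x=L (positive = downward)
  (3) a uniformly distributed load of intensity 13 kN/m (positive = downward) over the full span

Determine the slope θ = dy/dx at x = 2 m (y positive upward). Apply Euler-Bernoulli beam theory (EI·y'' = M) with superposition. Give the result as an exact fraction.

θ(2) = 11/750000 rad

Load 1 — applied couple M₀=2 kN·m at a=12/5 m (b=L-a=8/5):
  θ_1 = (M₀x²/(2L)+C₁)/EI  [x≤a] with C₁=M₀(3b²-L²)/(6L)=-52/75 = (2·2²/(2·4)+(-52/75))/5000 = 23/375000 rad
Load 2 — triangular load w₀=3 kN/m (0→w₀ over full span):
  θ_2 = -w₀(7L⁴-30L²x²+15x⁴)/(360LEI) = -3·(7·4⁴-30·4²·2²+15·2⁴)/(360·4·5000) = -7/150000 rad
Load 3 — uniform load w=13 kN/m over full span:
  θ_3 = -w(L³-6Lx²+4x³)/(24EI) = -13·(4³-6·4·2²+4·2³)/(24·5000) = 0 rad
Superposition: θ = Σ θ_i = 11/750000 rad ≈ 0.000015 rad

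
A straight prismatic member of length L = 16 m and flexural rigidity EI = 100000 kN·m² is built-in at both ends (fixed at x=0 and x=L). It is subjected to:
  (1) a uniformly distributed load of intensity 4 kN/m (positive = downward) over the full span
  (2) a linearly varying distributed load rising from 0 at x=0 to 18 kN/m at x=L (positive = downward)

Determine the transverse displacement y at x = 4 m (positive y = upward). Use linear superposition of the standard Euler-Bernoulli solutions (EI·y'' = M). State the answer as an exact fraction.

Load 1 — uniform load w=4 kN/m over full span:
  y_1 = -wx²(L-x)²/(24EI) = -4·4²·(16-4)²/(24·100000) = -12/3125 m
Load 2 — triangular load w₀=18 kN/m (0→w₀ over full span):
  y_2 = -w₀x²(L-x)²(x+2L)/(120LEI) = -18·4²·(16-4)²·(4+2·16)/(120·16·100000) = -243/31250 m
Superposition: y = Σ y_i = -363/31250 m ≈ -0.011616 m

y(4) = -363/31250 m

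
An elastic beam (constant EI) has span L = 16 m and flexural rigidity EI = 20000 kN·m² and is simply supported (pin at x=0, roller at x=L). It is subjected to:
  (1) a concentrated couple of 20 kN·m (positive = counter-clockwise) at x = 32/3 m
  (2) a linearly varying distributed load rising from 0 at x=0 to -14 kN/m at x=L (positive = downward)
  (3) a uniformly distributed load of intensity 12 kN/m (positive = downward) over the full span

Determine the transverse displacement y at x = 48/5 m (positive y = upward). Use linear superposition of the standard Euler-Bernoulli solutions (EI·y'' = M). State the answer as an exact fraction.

Load 1 — applied couple M₀=20 kN·m at a=32/3 m (b=L-a=16/3):
  y_1 = (M₀x³/(6L)+C₁x)/EI  [x≤a] with C₁=M₀(3b²-L²)/(6L)=-320/9 = (20·(48/5)³/(6·16)+(-320/9)·(48/5))/20000 = -368/46875 m
Load 2 — triangular load w₀=-14 kN/m (0→w₀ over full span):
  y_2 = -w₀x(7L⁴-10L²x²+3x⁴)/(360LEI) = -(-14)·(48/5)·(7·16⁴-10·16²·(48/5)²+3·(48/5)⁴)/(360·16·20000) = 8486912/29296875 m
Load 3 — uniform load w=12 kN/m over full span:
  y_3 = -wx(L³-2Lx²+x³)/(24EI) = -12·(48/5)·(16³-2·16·(48/5)²+(48/5)³)/(24·20000) = -190464/390625 m
Superposition: y = Σ y_i = -2009296/9765625 m ≈ -0.205752 m

y(48/5) = -2009296/9765625 m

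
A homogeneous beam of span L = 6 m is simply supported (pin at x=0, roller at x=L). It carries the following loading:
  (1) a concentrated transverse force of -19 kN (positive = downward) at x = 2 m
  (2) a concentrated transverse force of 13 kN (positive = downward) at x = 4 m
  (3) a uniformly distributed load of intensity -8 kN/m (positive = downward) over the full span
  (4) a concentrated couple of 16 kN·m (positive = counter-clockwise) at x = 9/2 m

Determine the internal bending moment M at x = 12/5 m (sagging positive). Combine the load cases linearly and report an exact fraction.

Load 1 — point force P=-19 kN at a=2 m (b=L-a=4):
  M_1 = Pa(L-x)/L  [x>a] = (-19)·2·(6-(12/5))/6 = -114/5 kN·m
Load 2 — point force P=13 kN at a=4 m (b=L-a=2):
  M_2 = Pbx/L  [x≤a] = 13·2·(12/5)/6 = 52/5 kN·m
Load 3 — uniform load w=-8 kN/m over full span:
  M_3 = wx(L-x)/2 = (-8)·(12/5)·(6-(12/5))/2 = -864/25 kN·m
Load 4 — applied couple M₀=16 kN·m at a=9/2 m (b=L-a=3/2):
  M_4 = M₀x/L  [x≤a] = 16·(12/5)/6 = 32/5 kN·m
Superposition: M = Σ M_i = -1014/25 kN·m ≈ -40.560000 kN·m

M(12/5) = -1014/25 kN·m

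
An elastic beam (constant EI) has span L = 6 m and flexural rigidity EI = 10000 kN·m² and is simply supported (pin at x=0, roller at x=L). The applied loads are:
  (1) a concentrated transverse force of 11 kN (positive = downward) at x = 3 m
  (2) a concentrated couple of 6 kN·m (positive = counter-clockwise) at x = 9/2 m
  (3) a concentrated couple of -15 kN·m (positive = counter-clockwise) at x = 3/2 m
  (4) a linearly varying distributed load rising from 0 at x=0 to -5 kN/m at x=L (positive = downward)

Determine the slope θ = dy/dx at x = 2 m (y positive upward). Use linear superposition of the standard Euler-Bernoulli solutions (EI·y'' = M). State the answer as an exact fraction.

Load 1 — point force P=11 kN at a=3 m (b=L-a=3):
  θ_1 = -Pb(L²-b²-3x²)/(6LEI)  [x≤a] = -11·3·(6²-3²-3·2²)/(6·6·10000) = -11/8000 rad
Load 2 — applied couple M₀=6 kN·m at a=9/2 m (b=L-a=3/2):
  θ_2 = (M₀x²/(2L)+C₁)/EI  [x≤a] with C₁=M₀(3b²-L²)/(6L)=-39/8 = (6·2²/(2·6)+(-39/8))/10000 = -23/80000 rad
Load 3 — applied couple M₀=-15 kN·m at a=3/2 m (b=L-a=9/2):
  θ_3 = (M₀x²/(2L)-M₀(x-a)+C₁)/EI  [x>a] with C₁=M₀(3b²-L²)/(6L)=-165/16 = ((-15)·2²/(2·6)-(-15)·(2-(3/2))+(-165/16))/10000 = -1/1280 rad
Load 4 — triangular load w₀=-5 kN/m (0→w₀ over full span):
  θ_4 = -w₀(7L⁴-30L²x²+15x⁴)/(360LEI) = -(-5)·(7·6⁴-30·6²·2²+15·2⁴)/(360·6·10000) = 13/11250 rad
Superposition: θ = Σ θ_i = -371/288000 rad ≈ -0.001288 rad

θ(2) = -371/288000 rad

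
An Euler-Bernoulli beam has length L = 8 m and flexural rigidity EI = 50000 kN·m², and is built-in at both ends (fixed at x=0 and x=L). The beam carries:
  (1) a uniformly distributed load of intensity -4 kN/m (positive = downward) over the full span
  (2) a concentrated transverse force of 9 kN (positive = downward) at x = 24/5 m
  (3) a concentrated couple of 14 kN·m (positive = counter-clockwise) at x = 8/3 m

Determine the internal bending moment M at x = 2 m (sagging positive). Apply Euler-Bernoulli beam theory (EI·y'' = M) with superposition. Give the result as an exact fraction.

M(2) = 178/125 kN·m

Load 1 — uniform load w=-4 kN/m over full span:
  M_1 = wLx/2 - wL²/12 - wx²/2 = (-4)·8·2/2 - (-4)·8²/12 - (-4)·2²/2 = -8/3 kN·m
Load 2 — point force P=9 kN at a=24/5 m (b=L-a=16/5):
  M_2 = Pb²(3a+b)x/L³ - Pab²/L²  [x≤a] = 9·(16/5)²·(3·(24/5)+(16/5))·2/8³ - 9·(24/5)·(16/5)²/8² = -72/125 kN·m
Load 3 — applied couple M₀=14 kN·m at a=8/3 m (b=L-a=16/3):
  M_3 = R_Ax - M_A  [x≤a] with R_A=7/3, M_A=0 = (7/3)·2 - 0 = 14/3 kN·m
Superposition: M = Σ M_i = 178/125 kN·m ≈ 1.424000 kN·m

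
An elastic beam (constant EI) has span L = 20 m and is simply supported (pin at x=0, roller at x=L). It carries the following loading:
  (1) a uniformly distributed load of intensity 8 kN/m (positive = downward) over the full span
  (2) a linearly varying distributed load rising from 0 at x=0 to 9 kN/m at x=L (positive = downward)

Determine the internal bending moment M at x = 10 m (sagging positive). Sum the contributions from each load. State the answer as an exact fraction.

M(10) = 625 kN·m

Load 1 — uniform load w=8 kN/m over full span:
  M_1 = wx(L-x)/2 = 8·10·(20-10)/2 = 400 kN·m
Load 2 — triangular load w₀=9 kN/m (0→w₀ over full span):
  M_2 = w₀Lx/6 - w₀x³/(6L) = 9·20·10/6 - 9·10³/(6·20) = 225 kN·m
Superposition: M = Σ M_i = 625 kN·m ≈ 625.000000 kN·m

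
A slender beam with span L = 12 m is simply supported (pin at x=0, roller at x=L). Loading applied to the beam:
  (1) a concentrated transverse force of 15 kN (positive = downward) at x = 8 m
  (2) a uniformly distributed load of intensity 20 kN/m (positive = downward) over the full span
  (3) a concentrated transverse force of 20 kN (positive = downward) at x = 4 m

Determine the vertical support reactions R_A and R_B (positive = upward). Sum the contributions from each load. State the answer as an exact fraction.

R_A = 415/3 kN, R_B = 410/3 kN

Load 1 — point force P=15 kN at a=8 m (b=L-a=4):
  R_A = Pb/L = 15·4/12 = 5 kN
  R_B = Pa/L = 15·8/12 = 10 kN
Load 2 — uniform load w=20 kN/m over full span:
  R_A = wL/2 = 20·12/2 = 120 kN
  R_B = wL/2 = 20·12/2 = 120 kN
Load 3 — point force P=20 kN at a=4 m (b=L-a=8):
  R_A = Pb/L = 20·8/12 = 40/3 kN
  R_B = Pa/L = 20·4/12 = 20/3 kN
Superposition: R_A = 415/3 kN, R_B = 410/3 kN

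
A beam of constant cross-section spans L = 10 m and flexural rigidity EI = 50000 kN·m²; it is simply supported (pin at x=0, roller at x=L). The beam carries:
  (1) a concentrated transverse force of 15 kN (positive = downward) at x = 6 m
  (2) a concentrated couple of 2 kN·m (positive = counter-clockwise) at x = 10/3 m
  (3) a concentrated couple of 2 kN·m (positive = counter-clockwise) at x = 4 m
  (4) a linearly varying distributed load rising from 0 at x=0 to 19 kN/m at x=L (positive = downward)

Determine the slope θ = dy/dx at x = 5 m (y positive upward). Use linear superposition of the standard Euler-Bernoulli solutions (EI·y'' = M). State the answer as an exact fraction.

θ(5) = -7451/12000000 rad

Load 1 — point force P=15 kN at a=6 m (b=L-a=4):
  θ_1 = -Pb(L²-b²-3x²)/(6LEI)  [x≤a] = -15·4·(10²-4²-3·5²)/(6·10·50000) = -9/50000 rad
Load 2 — applied couple M₀=2 kN·m at a=10/3 m (b=L-a=20/3):
  θ_2 = (M₀x²/(2L)-M₀(x-a)+C₁)/EI  [x>a] with C₁=M₀(3b²-L²)/(6L)=10/9 = (2·5²/(2·10)-2·(5-(10/3))+(10/9))/50000 = 1/180000 rad
Load 3 — applied couple M₀=2 kN·m at a=4 m (b=L-a=6):
  θ_3 = (M₀x²/(2L)-M₀(x-a)+C₁)/EI  [x>a] with C₁=M₀(3b²-L²)/(6L)=4/15 = (2·5²/(2·10)-2·(5-4)+(4/15))/50000 = 23/1500000 rad
Load 4 — triangular load w₀=19 kN/m (0→w₀ over full span):
  θ_4 = -w₀(7L⁴-30L²x²+15x⁴)/(360LEI) = -19·(7·10⁴-30·10²·5²+15·5⁴)/(360·10·50000) = -133/288000 rad
Superposition: θ = Σ θ_i = -7451/12000000 rad ≈ -0.000621 rad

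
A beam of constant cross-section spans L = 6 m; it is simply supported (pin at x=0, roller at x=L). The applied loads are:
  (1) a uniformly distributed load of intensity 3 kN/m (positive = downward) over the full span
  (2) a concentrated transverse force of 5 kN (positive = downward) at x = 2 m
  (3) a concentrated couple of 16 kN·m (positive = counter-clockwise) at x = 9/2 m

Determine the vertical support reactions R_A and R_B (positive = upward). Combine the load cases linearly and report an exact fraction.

R_A = 15 kN, R_B = 8 kN

Load 1 — uniform load w=3 kN/m over full span:
  R_A = wL/2 = 3·6/2 = 9 kN
  R_B = wL/2 = 3·6/2 = 9 kN
Load 2 — point force P=5 kN at a=2 m (b=L-a=4):
  R_A = Pb/L = 5·4/6 = 10/3 kN
  R_B = Pa/L = 5·2/6 = 5/3 kN
Load 3 — applied couple M₀=16 kN·m at a=9/2 m (b=L-a=3/2):
  R_A = M₀/L = 16/6 = 8/3 kN
  R_B = -M₀/L = -16/6 = -8/3 kN
Superposition: R_A = 15 kN, R_B = 8 kN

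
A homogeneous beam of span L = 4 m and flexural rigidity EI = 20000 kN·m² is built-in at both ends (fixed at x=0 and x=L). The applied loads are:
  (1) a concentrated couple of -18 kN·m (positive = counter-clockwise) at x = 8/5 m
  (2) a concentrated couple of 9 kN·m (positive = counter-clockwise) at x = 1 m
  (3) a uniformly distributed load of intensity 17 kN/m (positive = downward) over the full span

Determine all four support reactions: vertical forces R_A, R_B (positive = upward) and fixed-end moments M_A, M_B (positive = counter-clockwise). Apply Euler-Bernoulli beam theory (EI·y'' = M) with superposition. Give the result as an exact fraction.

R_A = 24041/800 kN, M_A = 22583/1200 kN·m, R_B = 30359/800 kN, M_B = -30737/1200 kN·m

Load 1 — applied couple M₀=-18 kN·m at a=8/5 m (b=L-a=12/5):
  R_A = 6M₀ab/L³ = 6·(-18)·(8/5)·(12/5)/4³ = -162/25 kN
  M_A = M₀b(2a-b)/L² = (-18)·(12/5)·(2·(8/5)-(12/5))/4² = -54/25 kN·m
  R_B = -6M₀ab/L³ = -6·(-18)·(8/5)·(12/5)/4³ = 162/25 kN
  M_B = M₀a(2b-a)/L² = (-18)·(8/5)·(2·(12/5)-(8/5))/4² = -144/25 kN·m
Load 2 — applied couple M₀=9 kN·m at a=1 m (b=L-a=3):
  R_A = 6M₀ab/L³ = 6·9·1·3/4³ = 81/32 kN
  M_A = M₀b(2a-b)/L² = 9·3·(2·1-3)/4² = -27/16 kN·m
  R_B = -6M₀ab/L³ = -6·9·1·3/4³ = -81/32 kN
  M_B = M₀a(2b-a)/L² = 9·1·(2·3-1)/4² = 45/16 kN·m
Load 3 — uniform load w=17 kN/m over full span:
  R_A = wL/2 = 17·4/2 = 34 kN
  M_A = wL²/12 = 17·4²/12 = 68/3 kN·m
  R_B = wL/2 = 17·4/2 = 34 kN
  M_B = -wL²/12 = -17·4²/12 = -68/3 kN·m
Superposition: R_A = 24041/800 kN, M_A = 22583/1200 kN·m, R_B = 30359/800 kN, M_B = -30737/1200 kN·m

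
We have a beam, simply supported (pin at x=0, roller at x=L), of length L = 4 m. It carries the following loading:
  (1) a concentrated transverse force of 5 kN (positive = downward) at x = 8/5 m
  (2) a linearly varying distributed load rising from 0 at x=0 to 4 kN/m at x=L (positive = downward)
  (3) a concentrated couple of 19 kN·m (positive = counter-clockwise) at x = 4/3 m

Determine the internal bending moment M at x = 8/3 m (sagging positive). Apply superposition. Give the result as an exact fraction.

Load 1 — point force P=5 kN at a=8/5 m (b=L-a=12/5):
  M_1 = Pa(L-x)/L  [x>a] = 5·(8/5)·(4-(8/3))/4 = 8/3 kN·m
Load 2 — triangular load w₀=4 kN/m (0→w₀ over full span):
  M_2 = w₀Lx/6 - w₀x³/(6L) = 4·4·(8/3)/6 - 4·(8/3)³/(6·4) = 320/81 kN·m
Load 3 — applied couple M₀=19 kN·m at a=4/3 m (b=L-a=8/3):
  M_3 = M₀x/L - M₀  [x>a] = 19·(8/3)/4 - 19 = -19/3 kN·m
Superposition: M = Σ M_i = 23/81 kN·m ≈ 0.283951 kN·m

M(8/3) = 23/81 kN·m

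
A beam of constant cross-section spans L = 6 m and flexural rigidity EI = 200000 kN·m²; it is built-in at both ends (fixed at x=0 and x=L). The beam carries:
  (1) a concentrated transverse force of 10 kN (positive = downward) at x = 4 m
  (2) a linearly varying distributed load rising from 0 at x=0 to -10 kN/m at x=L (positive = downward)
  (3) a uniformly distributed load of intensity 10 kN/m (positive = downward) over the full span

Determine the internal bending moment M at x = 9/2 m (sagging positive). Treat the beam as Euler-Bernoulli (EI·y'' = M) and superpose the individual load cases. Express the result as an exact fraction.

Load 1 — point force P=10 kN at a=4 m (b=L-a=2):
  M_1 = Pa²(a+3b)(L-x)/L³ - Pa²b/L²  [x>a] = 10·4²·(4+3·2)·(6-(9/2))/6³ - 10·4²·2/6² = 20/9 kN·m
Load 2 — triangular load w₀=-10 kN/m (0→w₀ over full span):
  M_2 = 3w₀Lx/20 - w₀L²/30 - w₀x³/(6L) = 3·(-10)·6·(9/2)/20 - (-10)·6²/30 - (-10)·(9/2)³/(6·6) = -51/16 kN·m
Load 3 — uniform load w=10 kN/m over full span:
  M_3 = wLx/2 - wL²/12 - wx²/2 = 10·6·(9/2)/2 - 10·6²/12 - 10·(9/2)²/2 = 15/4 kN·m
Superposition: M = Σ M_i = 401/144 kN·m ≈ 2.784722 kN·m

M(9/2) = 401/144 kN·m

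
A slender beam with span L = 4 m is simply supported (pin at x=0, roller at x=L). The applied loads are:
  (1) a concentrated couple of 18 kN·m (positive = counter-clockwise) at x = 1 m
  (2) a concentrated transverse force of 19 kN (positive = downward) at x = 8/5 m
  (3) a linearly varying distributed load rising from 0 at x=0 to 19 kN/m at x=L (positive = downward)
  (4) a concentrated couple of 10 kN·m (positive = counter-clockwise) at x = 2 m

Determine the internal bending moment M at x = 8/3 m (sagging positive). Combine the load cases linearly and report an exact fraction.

Load 1 — applied couple M₀=18 kN·m at a=1 m (b=L-a=3):
  M_1 = M₀x/L - M₀  [x>a] = 18·(8/3)/4 - 18 = -6 kN·m
Load 2 — point force P=19 kN at a=8/5 m (b=L-a=12/5):
  M_2 = Pa(L-x)/L  [x>a] = 19·(8/5)·(4-(8/3))/4 = 152/15 kN·m
Load 3 — triangular load w₀=19 kN/m (0→w₀ over full span):
  M_3 = w₀Lx/6 - w₀x³/(6L) = 19·4·(8/3)/6 - 19·(8/3)³/(6·4) = 1520/81 kN·m
Load 4 — applied couple M₀=10 kN·m at a=2 m (b=L-a=2):
  M_4 = M₀x/L - M₀  [x>a] = 10·(8/3)/4 - 10 = -10/3 kN·m
Superposition: M = Σ M_i = 7924/405 kN·m ≈ 19.565432 kN·m

M(8/3) = 7924/405 kN·m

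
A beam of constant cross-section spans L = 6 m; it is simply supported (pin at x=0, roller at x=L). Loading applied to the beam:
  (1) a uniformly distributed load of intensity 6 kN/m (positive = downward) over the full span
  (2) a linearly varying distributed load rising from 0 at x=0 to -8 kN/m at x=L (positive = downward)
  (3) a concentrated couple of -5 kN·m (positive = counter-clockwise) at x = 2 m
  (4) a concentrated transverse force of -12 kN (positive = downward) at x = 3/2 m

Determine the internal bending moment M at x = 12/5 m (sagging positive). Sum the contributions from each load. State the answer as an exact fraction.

M(12/5) = 249/125 kN·m

Load 1 — uniform load w=6 kN/m over full span:
  M_1 = wx(L-x)/2 = 6·(12/5)·(6-(12/5))/2 = 648/25 kN·m
Load 2 — triangular load w₀=-8 kN/m (0→w₀ over full span):
  M_2 = w₀Lx/6 - w₀x³/(6L) = (-8)·6·(12/5)/6 - (-8)·(12/5)³/(6·6) = -2016/125 kN·m
Load 3 — applied couple M₀=-5 kN·m at a=2 m (b=L-a=4):
  M_3 = M₀x/L - M₀  [x>a] = (-5)·(12/5)/6 - (-5) = 3 kN·m
Load 4 — point force P=-12 kN at a=3/2 m (b=L-a=9/2):
  M_4 = Pa(L-x)/L  [x>a] = (-12)·(3/2)·(6-(12/5))/6 = -54/5 kN·m
Superposition: M = Σ M_i = 249/125 kN·m ≈ 1.992000 kN·m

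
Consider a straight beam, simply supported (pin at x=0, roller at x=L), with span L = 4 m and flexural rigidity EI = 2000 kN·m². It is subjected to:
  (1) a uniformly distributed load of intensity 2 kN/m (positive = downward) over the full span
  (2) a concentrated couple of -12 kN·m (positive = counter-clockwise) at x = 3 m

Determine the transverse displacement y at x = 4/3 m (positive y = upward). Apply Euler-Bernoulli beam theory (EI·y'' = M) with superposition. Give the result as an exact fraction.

y(4/3) = 41/48600 m

Load 1 — uniform load w=2 kN/m over full span:
  y_1 = -wx(L³-2Lx²+x³)/(24EI) = -2·(4/3)·(4³-2·4·(4/3)²+(4/3)³)/(24·2000) = -88/30375 m
Load 2 — applied couple M₀=-12 kN·m at a=3 m (b=L-a=1):
  y_2 = (M₀x³/(6L)+C₁x)/EI  [x≤a] with C₁=M₀(3b²-L²)/(6L)=13/2 = ((-12)·(4/3)³/(6·4)+(13/2)·(4/3))/2000 = 101/27000 m
Superposition: y = Σ y_i = 41/48600 m ≈ 0.000844 m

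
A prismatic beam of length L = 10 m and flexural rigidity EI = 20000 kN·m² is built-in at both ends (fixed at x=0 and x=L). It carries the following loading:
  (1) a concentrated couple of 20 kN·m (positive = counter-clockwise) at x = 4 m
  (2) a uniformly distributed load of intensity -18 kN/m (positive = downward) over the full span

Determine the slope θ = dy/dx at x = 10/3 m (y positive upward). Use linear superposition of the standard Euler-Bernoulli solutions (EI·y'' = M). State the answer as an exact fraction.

θ(10/3) = 67/11250 rad

Load 1 — applied couple M₀=20 kN·m at a=4 m (b=L-a=6):
  θ_1 = (R_Ax²/2 - M_Ax)/EI  [x≤a] with R_A=72/25, M_A=12/5 = ((72/25)·(10/3)²/2 - (12/5)·(10/3))/20000 = 1/2500 rad
Load 2 — uniform load w=-18 kN/m over full span:
  θ_2 = -wx(L-x)(L-2x)/(12EI) = -(-18)·(10/3)·(10-(10/3))·(10-2·(10/3))/(12·20000) = 1/180 rad
Superposition: θ = Σ θ_i = 67/11250 rad ≈ 0.005956 rad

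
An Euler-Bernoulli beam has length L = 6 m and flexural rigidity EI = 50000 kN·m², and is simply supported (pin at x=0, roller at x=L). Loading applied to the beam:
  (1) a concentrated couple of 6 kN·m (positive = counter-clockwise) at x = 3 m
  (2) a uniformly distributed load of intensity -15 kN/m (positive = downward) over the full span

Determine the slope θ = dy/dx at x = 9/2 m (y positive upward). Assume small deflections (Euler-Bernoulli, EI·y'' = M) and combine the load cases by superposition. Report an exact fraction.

Load 1 — applied couple M₀=6 kN·m at a=3 m (b=L-a=3):
  θ_1 = (M₀x²/(2L)-M₀(x-a)+C₁)/EI  [x>a] with C₁=M₀(3b²-L²)/(6L)=-3/2 = (6·(9/2)²/(2·6)-6·((9/2)-3)+(-3/2))/50000 = -3/400000 rad
Load 2 — uniform load w=-15 kN/m over full span:
  θ_2 = -w(L³-6Lx²+4x³)/(24EI) = -(-15)·(6³-6·6·(9/2)²+4·(9/2)³)/(24·50000) = -297/160000 rad
Superposition: θ = Σ θ_i = -1491/800000 rad ≈ -0.001864 rad

θ(9/2) = -1491/800000 rad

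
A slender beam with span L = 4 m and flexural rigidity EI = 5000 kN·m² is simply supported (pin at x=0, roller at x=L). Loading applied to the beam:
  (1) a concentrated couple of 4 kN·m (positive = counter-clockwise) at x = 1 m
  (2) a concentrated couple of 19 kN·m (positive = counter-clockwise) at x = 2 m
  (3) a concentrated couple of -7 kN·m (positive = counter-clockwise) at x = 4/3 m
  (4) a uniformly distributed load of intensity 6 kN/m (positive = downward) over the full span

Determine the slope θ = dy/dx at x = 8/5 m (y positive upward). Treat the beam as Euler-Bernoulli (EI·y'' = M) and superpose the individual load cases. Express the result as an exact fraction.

Load 1 — applied couple M₀=4 kN·m at a=1 m (b=L-a=3):
  θ_1 = (M₀x²/(2L)-M₀(x-a)+C₁)/EI  [x>a] with C₁=M₀(3b²-L²)/(6L)=11/6 = (4·(8/5)²/(2·4)-4·((8/5)-1)+(11/6))/5000 = 107/750000 rad
Load 2 — applied couple M₀=19 kN·m at a=2 m (b=L-a=2):
  θ_2 = (M₀x²/(2L)+C₁)/EI  [x≤a] with C₁=M₀(3b²-L²)/(6L)=-19/6 = (19·(8/5)²/(2·4)+(-19/6))/5000 = 437/750000 rad
Load 3 — applied couple M₀=-7 kN·m at a=4/3 m (b=L-a=8/3):
  θ_3 = (M₀x²/(2L)-M₀(x-a)+C₁)/EI  [x>a] with C₁=M₀(3b²-L²)/(6L)=-14/9 = ((-7)·(8/5)²/(2·4)-(-7)·((8/5)-(4/3))+(-14/9))/5000 = -217/562500 rad
Load 4 — uniform load w=6 kN/m over full span:
  θ_4 = -w(L³-6Lx²+4x³)/(24EI) = -6·(4³-6·4·(8/5)²+4·(8/5)³)/(24·5000) = -74/78125 rad
Superposition: θ = Σ θ_i = -1709/2812500 rad ≈ -0.000608 rad

θ(8/5) = -1709/2812500 rad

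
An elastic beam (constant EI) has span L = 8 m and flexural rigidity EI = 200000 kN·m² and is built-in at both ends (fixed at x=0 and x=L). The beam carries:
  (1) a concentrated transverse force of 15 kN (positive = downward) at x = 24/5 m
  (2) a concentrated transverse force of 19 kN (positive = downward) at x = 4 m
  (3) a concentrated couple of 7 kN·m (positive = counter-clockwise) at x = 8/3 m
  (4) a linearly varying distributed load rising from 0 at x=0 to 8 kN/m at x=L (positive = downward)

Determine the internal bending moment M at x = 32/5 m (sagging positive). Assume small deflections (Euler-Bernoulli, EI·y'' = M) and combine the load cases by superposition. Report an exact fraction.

Load 1 — point force P=15 kN at a=24/5 m (b=L-a=16/5):
  M_1 = Pa²(a+3b)(L-x)/L³ - Pa²b/L²  [x>a] = 15·(24/5)²·((24/5)+3·(16/5))·(8-(32/5))/8³ - 15·(24/5)²·(16/5)/8² = -216/125 kN·m
Load 2 — point force P=19 kN at a=4 m (b=L-a=4):
  M_2 = Pa²(a+3b)(L-x)/L³ - Pa²b/L²  [x>a] = 19·4²·(4+3·4)·(8-(32/5))/8³ - 19·4²·4/8² = -19/5 kN·m
Load 3 — applied couple M₀=7 kN·m at a=8/3 m (b=L-a=16/3):
  M_3 = R_Ax - M_A - M₀  [x>a] with R_A=7/6, M_A=0 = (7/6)·(32/5) - 0 - 7 = 7/15 kN·m
Load 4 — triangular load w₀=8 kN/m (0→w₀ over full span):
  M_4 = 3w₀Lx/20 - w₀L²/30 - w₀x³/(6L) = 3·8·8·(32/5)/20 - 8·8²/30 - 8·(32/5)³/(6·8) = 256/375 kN·m
Superposition: M = Σ M_i = -1642/375 kN·m ≈ -4.378667 kN·m

M(32/5) = -1642/375 kN·m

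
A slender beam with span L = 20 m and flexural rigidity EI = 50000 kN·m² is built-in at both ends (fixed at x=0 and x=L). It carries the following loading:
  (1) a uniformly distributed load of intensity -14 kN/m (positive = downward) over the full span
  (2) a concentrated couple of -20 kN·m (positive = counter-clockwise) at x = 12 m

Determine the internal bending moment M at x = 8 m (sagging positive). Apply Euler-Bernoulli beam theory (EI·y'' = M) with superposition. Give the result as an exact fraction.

M(8) = -15784/75 kN·m

Load 1 — uniform load w=-14 kN/m over full span:
  M_1 = wLx/2 - wL²/12 - wx²/2 = (-14)·20·8/2 - (-14)·20²/12 - (-14)·8²/2 = -616/3 kN·m
Load 2 — applied couple M₀=-20 kN·m at a=12 m (b=L-a=8):
  M_2 = R_Ax - M_A  [x≤a] with R_A=-36/25, M_A=-32/5 = (-36/25)·8 - (-32/5) = -128/25 kN·m
Superposition: M = Σ M_i = -15784/75 kN·m ≈ -210.453333 kN·m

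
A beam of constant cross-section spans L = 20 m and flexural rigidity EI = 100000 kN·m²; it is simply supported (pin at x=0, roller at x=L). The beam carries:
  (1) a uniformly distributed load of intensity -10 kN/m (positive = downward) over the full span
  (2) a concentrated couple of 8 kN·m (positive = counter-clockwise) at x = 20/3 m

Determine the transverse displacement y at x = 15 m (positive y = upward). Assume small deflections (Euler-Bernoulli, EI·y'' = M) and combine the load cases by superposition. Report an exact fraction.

y(15) = 21491/144000 m

Load 1 — uniform load w=-10 kN/m over full span:
  y_1 = -wx(L³-2Lx²+x³)/(24EI) = -(-10)·15·(20³-2·20·15²+15³)/(24·100000) = 19/128 m
Load 2 — applied couple M₀=8 kN·m at a=20/3 m (b=L-a=40/3):
  y_2 = (M₀x³/(6L)-M₀(x-a)²/2+C₁x)/EI  [x>a] with C₁=M₀(3b²-L²)/(6L)=80/9 = (8·15³/(6·20)-8·(15-(20/3))²/2+(80/9)·15)/100000 = 29/36000 m
Superposition: y = Σ y_i = 21491/144000 m ≈ 0.149243 m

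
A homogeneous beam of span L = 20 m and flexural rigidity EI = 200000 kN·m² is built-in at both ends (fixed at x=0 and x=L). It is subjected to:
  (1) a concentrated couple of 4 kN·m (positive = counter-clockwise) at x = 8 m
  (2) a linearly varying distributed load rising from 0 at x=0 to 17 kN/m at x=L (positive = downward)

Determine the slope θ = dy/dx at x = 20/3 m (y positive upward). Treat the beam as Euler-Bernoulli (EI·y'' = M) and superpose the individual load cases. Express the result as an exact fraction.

θ(20/3) = -33757/15187500 rad

Load 1 — applied couple M₀=4 kN·m at a=8 m (b=L-a=12):
  θ_1 = (R_Ax²/2 - M_Ax)/EI  [x≤a] with R_A=36/125, M_A=12/25 = ((36/125)·(20/3)²/2 - (12/25)·(20/3))/200000 = 1/62500 rad
Load 2 — triangular load w₀=17 kN/m (0→w₀ over full span):
  θ_2 = -w₀(2x(L-x)(L-2x)(x+2L)+x²(L-x)²)/(120LEI) = -17·(2·(20/3)·(20-(20/3))·(20-2·(20/3))·((20/3)+2·20)+(20/3)²·(20-(20/3))²)/(120·20·200000) = -68/30375 rad
Superposition: θ = Σ θ_i = -33757/15187500 rad ≈ -0.002223 rad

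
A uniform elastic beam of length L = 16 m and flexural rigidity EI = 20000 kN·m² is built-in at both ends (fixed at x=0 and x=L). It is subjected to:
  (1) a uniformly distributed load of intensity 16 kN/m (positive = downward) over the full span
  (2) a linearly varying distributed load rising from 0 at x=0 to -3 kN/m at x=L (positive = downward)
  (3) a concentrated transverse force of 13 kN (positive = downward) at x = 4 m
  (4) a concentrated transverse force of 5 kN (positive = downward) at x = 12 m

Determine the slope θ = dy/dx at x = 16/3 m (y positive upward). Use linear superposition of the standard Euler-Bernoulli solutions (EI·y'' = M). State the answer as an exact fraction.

Load 1 — uniform load w=16 kN/m over full span:
  θ_1 = -wx(L-x)(L-2x)/(12EI) = -16·(16/3)·(16-(16/3))·(16-2·(16/3))/(12·20000) = -1024/50625 rad
Load 2 — triangular load w₀=-3 kN/m (0→w₀ over full span):
  θ_2 = -w₀(2x(L-x)(L-2x)(x+2L)+x²(L-x)²)/(120LEI) = -(-3)·(2·(16/3)·(16-(16/3))·(16-2·(16/3))·((16/3)+2·16)+(16/3)²·(16-(16/3))²)/(120·16·20000) = 512/253125 rad
Load 3 — point force P=13 kN at a=4 m (b=L-a=12):
  θ_3 = Pa²(L-x)(2bL-(3b+a)(L-x))/(2L³EI)  [x>a] = 13·4²·(16-(16/3))·(2·12·16-(3·12+4)·(16-(16/3)))/(2·16³·20000) = -13/22500 rad
Load 4 — point force P=5 kN at a=12 m (b=L-a=4):
  θ_4 = -Pb²x(2aL-(3a+b)x)/(2L³EI)  [x≤a] = -5·4²·(16/3)·(2·12·16-(3·12+4)·(16/3))/(2·16³·20000) = -1/2250 rad
Superposition: θ = Σ θ_i = -721/37500 rad ≈ -0.019227 rad

θ(16/3) = -721/37500 rad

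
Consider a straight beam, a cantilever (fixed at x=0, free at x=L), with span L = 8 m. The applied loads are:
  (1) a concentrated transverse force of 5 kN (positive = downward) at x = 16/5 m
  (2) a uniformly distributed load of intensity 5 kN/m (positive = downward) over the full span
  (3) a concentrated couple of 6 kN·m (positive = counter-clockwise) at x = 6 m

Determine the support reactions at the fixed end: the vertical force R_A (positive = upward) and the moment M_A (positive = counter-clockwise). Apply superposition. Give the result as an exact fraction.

Load 1 — point force P=5 kN at a=16/5 m (b=L-a=24/5):
  R_A = P = 5 kN
  M_A = Pa = 5·(16/5) = 16 kN·m
Load 2 — uniform load w=5 kN/m over full span:
  R_A = wL = 5·8 = 40 kN
  M_A = wL²/2 = 5·8²/2 = 160 kN·m
Load 3 — applied couple M₀=6 kN·m at a=6 m (b=L-a=2):
  R_A = 0 kN
  M_A = -M₀ = -6 kN·m
Superposition: R_A = 45 kN, M_A = 170 kN·m

R_A = 45 kN, M_A = 170 kN·m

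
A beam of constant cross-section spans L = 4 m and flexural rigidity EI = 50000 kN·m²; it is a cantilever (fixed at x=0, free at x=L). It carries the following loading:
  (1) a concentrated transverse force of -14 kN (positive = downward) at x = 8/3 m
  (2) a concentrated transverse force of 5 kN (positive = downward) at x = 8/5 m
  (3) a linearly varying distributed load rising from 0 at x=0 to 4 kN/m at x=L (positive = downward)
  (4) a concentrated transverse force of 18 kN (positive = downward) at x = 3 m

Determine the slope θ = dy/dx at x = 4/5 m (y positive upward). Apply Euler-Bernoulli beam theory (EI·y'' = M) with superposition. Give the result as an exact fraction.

θ(4/5) = -3677/5859375 rad

Load 1 — point force P=-14 kN at a=8/3 m (b=L-a=4/3):
  θ_1 = -Px(2a-x)/(2EI)  [x≤a] = -(-14)·(4/5)·(2·(8/3)-(4/5))/(2·50000) = 119/234375 rad
Load 2 — point force P=5 kN at a=8/5 m (b=L-a=12/5):
  θ_2 = -Px(2a-x)/(2EI)  [x≤a] = -5·(4/5)·(2·(8/5)-(4/5))/(2·50000) = -3/31250 rad
Load 3 — triangular load w₀=4 kN/m (0→w₀ over full span):
  θ_3 = (w₀Lx²/4-w₀L²x/3-w₀x⁴/(24L))/EI = (4·4·(4/5)²/4-4·4²·(4/5)/3-4·(4/5)⁴/(24·4))/50000 = -1702/5859375 rad
Load 4 — point force P=18 kN at a=3 m (b=L-a=1):
  θ_4 = -Px(2a-x)/(2EI)  [x≤a] = -18·(4/5)·(2·3-(4/5))/(2·50000) = -117/156250 rad
Superposition: θ = Σ θ_i = -3677/5859375 rad ≈ -0.000628 rad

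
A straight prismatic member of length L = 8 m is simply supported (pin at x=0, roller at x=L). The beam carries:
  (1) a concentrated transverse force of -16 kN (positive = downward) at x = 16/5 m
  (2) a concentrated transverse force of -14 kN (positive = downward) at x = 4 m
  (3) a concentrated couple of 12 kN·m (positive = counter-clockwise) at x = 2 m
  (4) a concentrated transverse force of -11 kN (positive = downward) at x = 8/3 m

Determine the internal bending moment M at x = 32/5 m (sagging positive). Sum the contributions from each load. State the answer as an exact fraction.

Load 1 — point force P=-16 kN at a=16/5 m (b=L-a=24/5):
  M_1 = Pa(L-x)/L  [x>a] = (-16)·(16/5)·(8-(32/5))/8 = -256/25 kN·m
Load 2 — point force P=-14 kN at a=4 m (b=L-a=4):
  M_2 = Pa(L-x)/L  [x>a] = (-14)·4·(8-(32/5))/8 = -56/5 kN·m
Load 3 — applied couple M₀=12 kN·m at a=2 m (b=L-a=6):
  M_3 = M₀x/L - M₀  [x>a] = 12·(32/5)/8 - 12 = -12/5 kN·m
Load 4 — point force P=-11 kN at a=8/3 m (b=L-a=16/3):
  M_4 = Pa(L-x)/L  [x>a] = (-11)·(8/3)·(8-(32/5))/8 = -88/15 kN·m
Superposition: M = Σ M_i = -2228/75 kN·m ≈ -29.706667 kN·m

M(32/5) = -2228/75 kN·m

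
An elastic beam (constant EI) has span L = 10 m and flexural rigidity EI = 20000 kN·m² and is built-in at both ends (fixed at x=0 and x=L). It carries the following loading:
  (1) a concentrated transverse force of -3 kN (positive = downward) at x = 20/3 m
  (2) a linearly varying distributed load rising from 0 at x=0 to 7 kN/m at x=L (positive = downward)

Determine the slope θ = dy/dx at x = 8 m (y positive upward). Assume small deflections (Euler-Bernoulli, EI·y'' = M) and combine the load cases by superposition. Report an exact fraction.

Load 1 — point force P=-3 kN at a=20/3 m (b=L-a=10/3):
  θ_1 = Pa²(L-x)(2bL-(3b+a)(L-x))/(2L³EI)  [x>a] = (-3)·(20/3)²·(10-8)·(2·(10/3)·10-(3·(10/3)+(20/3))·(10-8))/(2·10³·20000) = -1/4500 rad
Load 2 — triangular load w₀=7 kN/m (0→w₀ over full span):
  θ_2 = -w₀(2x(L-x)(L-2x)(x+2L)+x²(L-x)²)/(120LEI) = -7·(2·8·(10-8)·(10-2·8)·(8+2·10)+8²·(10-8)²)/(120·10·20000) = 14/9375 rad
Superposition: θ = Σ θ_i = 143/112500 rad ≈ 0.001271 rad

θ(8) = 143/112500 rad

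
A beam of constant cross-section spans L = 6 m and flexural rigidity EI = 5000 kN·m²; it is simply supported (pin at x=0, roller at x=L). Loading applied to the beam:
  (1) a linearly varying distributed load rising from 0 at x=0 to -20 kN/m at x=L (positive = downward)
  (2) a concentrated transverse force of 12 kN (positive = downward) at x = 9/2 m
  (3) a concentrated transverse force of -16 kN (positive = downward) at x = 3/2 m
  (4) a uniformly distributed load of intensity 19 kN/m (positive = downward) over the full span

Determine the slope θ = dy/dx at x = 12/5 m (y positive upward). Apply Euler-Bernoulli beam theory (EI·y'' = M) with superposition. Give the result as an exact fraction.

θ(12/5) = -24423/5000000 rad

Load 1 — triangular load w₀=-20 kN/m (0→w₀ over full span):
  θ_1 = -w₀(7L⁴-30L²x²+15x⁴)/(360LEI) = -(-20)·(7·6⁴-30·6²·(12/5)²+15·(12/5)⁴)/(360·6·5000) = 969/156250 rad
Load 2 — point force P=12 kN at a=9/2 m (b=L-a=3/2):
  θ_2 = -Pb(L²-b²-3x²)/(6LEI)  [x≤a] = -12·(3/2)·(6²-(3/2)²-3·(12/5)²)/(6·6·5000) = -1647/1000000 rad
Load 3 — point force P=-16 kN at a=3/2 m (b=L-a=9/2):
  θ_3 = -Pa(2L²-6Lx+3x²+a²)/(6LEI)  [x>a] = -(-16)·(3/2)·(2·6²-6·6·(12/5)+3·(12/5)²+(3/2)²)/(6·6·5000) = 171/250000 rad
Load 4 — uniform load w=19 kN/m over full span:
  θ_4 = -w(L³-6Lx²+4x³)/(24EI) = -19·(6³-6·6·(12/5)²+4·(12/5)³)/(24·5000) = -6327/625000 rad
Superposition: θ = Σ θ_i = -24423/5000000 rad ≈ -0.004885 rad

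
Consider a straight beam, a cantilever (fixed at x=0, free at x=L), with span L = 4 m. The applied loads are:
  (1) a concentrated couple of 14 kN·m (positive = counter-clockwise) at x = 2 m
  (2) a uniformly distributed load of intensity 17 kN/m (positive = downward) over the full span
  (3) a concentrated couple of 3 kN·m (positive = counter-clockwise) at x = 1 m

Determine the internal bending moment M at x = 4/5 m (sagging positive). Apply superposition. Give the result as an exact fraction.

Load 1 — applied couple M₀=14 kN·m at a=2 m (b=L-a=2):
  M_1 = M₀  [x≤a] = 14 = 14 kN·m
Load 2 — uniform load w=17 kN/m over full span:
  M_2 = -w(L-x)²/2 = -17·(4-(4/5))²/2 = -2176/25 kN·m
Load 3 — applied couple M₀=3 kN·m at a=1 m (b=L-a=3):
  M_3 = M₀  [x≤a] = 3 = 3 kN·m
Superposition: M = Σ M_i = -1751/25 kN·m ≈ -70.040000 kN·m

M(4/5) = -1751/25 kN·m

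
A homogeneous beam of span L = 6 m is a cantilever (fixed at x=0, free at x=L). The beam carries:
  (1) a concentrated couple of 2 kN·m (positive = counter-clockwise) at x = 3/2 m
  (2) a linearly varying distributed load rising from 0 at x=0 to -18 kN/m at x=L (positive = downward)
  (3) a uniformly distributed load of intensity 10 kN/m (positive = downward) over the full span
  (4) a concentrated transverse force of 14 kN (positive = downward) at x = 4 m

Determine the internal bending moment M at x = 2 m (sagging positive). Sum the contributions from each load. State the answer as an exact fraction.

Load 1 — applied couple M₀=2 kN·m at a=3/2 m (b=L-a=9/2):
  M_1 = 0  [x>a] = 0 kN·m
Load 2 — triangular load w₀=-18 kN/m (0→w₀ over full span):
  M_2 = w₀Lx/2 - w₀L²/3 - w₀x³/(6L) = (-18)·6·2/2 - (-18)·6²/3 - (-18)·2³/(6·6) = 112 kN·m
Load 3 — uniform load w=10 kN/m over full span:
  M_3 = -w(L-x)²/2 = -10·(6-2)²/2 = -80 kN·m
Load 4 — point force P=14 kN at a=4 m (b=L-a=2):
  M_4 = -P(a-x)  [x≤a] = -14·(4-2) = -28 kN·m
Superposition: M = Σ M_i = 4 kN·m ≈ 4.000000 kN·m

M(2) = 4 kN·m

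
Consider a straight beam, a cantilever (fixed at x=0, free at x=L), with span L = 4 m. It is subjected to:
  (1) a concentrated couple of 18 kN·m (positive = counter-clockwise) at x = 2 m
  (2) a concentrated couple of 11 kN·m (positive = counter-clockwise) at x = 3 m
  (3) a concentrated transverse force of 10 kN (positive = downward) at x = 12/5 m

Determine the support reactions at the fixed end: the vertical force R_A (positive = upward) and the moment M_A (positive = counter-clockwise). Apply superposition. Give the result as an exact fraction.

Load 1 — applied couple M₀=18 kN·m at a=2 m (b=L-a=2):
  R_A = 0 kN
  M_A = -M₀ = -18 kN·m
Load 2 — applied couple M₀=11 kN·m at a=3 m (b=L-a=1):
  R_A = 0 kN
  M_A = -M₀ = -11 kN·m
Load 3 — point force P=10 kN at a=12/5 m (b=L-a=8/5):
  R_A = P = 10 kN
  M_A = Pa = 10·(12/5) = 24 kN·m
Superposition: R_A = 10 kN, M_A = -5 kN·m

R_A = 10 kN, M_A = -5 kN·m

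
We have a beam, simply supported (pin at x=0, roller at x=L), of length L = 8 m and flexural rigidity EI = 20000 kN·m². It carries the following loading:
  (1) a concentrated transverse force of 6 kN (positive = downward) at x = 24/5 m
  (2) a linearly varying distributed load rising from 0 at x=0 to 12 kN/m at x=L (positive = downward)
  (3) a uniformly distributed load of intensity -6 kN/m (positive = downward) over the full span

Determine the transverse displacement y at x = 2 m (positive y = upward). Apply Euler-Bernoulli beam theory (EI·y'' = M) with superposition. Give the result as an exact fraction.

y(2) = -1863/1250000 m

Load 1 — point force P=6 kN at a=24/5 m (b=L-a=16/5):
  y_1 = -Pbx(L²-b²-x²)/(6LEI)  [x≤a] = -6·(16/5)·2·(8²-(16/5)²-2²)/(6·8·20000) = -311/156250 m
Load 2 — triangular load w₀=12 kN/m (0→w₀ over full span):
  y_2 = -w₀x(7L⁴-10L²x²+3x⁴)/(360LEI) = -12·2·(7·8⁴-10·8²·2²+3·2⁴)/(360·8·20000) = -109/10000 m
Load 3 — uniform load w=-6 kN/m over full span:
  y_3 = -wx(L³-2Lx²+x³)/(24EI) = -(-6)·2·(8³-2·8·2²+2³)/(24·20000) = 57/5000 m
Superposition: y = Σ y_i = -1863/1250000 m ≈ -0.001490 m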